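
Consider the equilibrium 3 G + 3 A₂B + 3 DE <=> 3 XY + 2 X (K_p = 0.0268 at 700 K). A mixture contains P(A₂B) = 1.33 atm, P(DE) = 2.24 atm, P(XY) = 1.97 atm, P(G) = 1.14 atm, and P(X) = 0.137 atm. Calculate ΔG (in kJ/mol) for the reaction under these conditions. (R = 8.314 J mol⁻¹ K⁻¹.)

ΔG = -11.6 kJ/mol

Q_p = P(XY)³·P(X)² / (P(G)³·P(A₂B)³·P(DE)³) = (1.97)³·(0.137)² / ((1.14)³·(1.33)³·(2.24)³) = 0.00366
ΔG = RT ln(Q_p/K_p) = (8.314 J mol⁻¹ K⁻¹)(700 K) × ln(0.00366/0.0268)
   = (5.820 kJ/mol)(-1.991) = -11.6 kJ/mol
ΔG < 0, so the forward reaction is spontaneous (proceeds forward).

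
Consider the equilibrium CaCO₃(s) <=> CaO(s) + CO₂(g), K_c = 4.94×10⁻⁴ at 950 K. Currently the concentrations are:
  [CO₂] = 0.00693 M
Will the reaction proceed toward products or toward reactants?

(CaCO₃, CaO are pure solids — omitted from Q_c.)
Q_c = [CO₂] = 0.00693
Q_c = 0.00693 > K_c = 4.94×10⁻⁴, so the reverse reaction proceeds.

in the reverse direction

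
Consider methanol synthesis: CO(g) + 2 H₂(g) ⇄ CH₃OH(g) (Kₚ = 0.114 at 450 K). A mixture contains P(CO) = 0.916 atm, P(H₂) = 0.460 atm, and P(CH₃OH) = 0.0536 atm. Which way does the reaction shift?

Qₚ = P(CH₃OH) / (P(CO)·P(H₂)²) = (0.0536) / ((0.916)·(0.460)²) = 0.277
Qₚ = 0.277 > Kₚ = 0.114, so the reverse reaction proceeds.

to the left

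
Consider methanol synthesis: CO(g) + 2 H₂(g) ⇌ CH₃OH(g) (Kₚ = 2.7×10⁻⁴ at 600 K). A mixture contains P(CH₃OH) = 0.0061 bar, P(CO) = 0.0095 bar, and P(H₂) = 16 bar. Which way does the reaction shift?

Qₚ = P(CH₃OH) / (P(CO)·P(H₂)²) = (0.0061) / ((0.0095)·(16)²) = 0.0025
Qₚ = 0.0025 > Kₚ = 2.7×10⁻⁴, so the reverse reaction proceeds.

toward reactants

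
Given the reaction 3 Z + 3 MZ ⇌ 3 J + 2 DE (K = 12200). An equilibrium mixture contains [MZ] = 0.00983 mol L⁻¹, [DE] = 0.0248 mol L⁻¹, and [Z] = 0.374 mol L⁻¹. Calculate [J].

[J] = 0.995 mol L⁻¹

At equilibrium, K = [J]³·[DE]² / ([Z]³·[MZ]³) = 12200.
([J])³·(0.0248)² / ((0.374)³·(0.00983)³) = 12200
[J]³ = 0.986 ⇒ [J] = 0.995 mol L⁻¹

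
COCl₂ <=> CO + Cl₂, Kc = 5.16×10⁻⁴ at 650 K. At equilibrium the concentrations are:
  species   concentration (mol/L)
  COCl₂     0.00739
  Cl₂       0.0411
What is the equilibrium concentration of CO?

At equilibrium, Kc = [CO]·[Cl₂] / [COCl₂] = 5.16×10⁻⁴.
([CO])·(0.0411) / (0.00739) = 5.16×10⁻⁴
[CO] = 9.28×10⁻⁵ mol/L

[CO] = 9.28×10⁻⁵ mol/L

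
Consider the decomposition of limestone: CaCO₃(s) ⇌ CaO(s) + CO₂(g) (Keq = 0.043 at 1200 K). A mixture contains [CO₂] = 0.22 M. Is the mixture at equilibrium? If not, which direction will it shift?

(CaCO₃, CaO are pure solids — omitted from Q.)
Q = [CO₂] = 0.22
Q = 0.22 > Keq = 0.043: net reverse reaction.

no; Q > K, reaction proceeds in reverse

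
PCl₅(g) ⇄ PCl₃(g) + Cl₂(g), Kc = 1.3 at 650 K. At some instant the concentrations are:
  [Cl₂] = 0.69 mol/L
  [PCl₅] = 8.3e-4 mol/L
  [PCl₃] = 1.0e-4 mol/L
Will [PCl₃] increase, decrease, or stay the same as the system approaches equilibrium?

increase

Qc = [PCl₃]·[Cl₂] / [PCl₅] = (1.0e-4)·(0.69) / (8.3e-4) = 0.083
Qc = 0.083 < Kc = 1.3: net forward reaction.
PCl₃ is a product, so it increases.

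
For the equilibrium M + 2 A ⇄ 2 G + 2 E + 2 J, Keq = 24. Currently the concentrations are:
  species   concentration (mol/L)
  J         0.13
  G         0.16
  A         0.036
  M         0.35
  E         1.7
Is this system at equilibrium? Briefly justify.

Q = [G]²·[E]²·[J]² / ([M]·[A]²) = (0.16)²·(1.7)²·(0.13)² / ((0.35)·(0.036)²) = 2.8
Q = 2.8 < Keq = 24: net forward reaction.

no; Q < K, reaction proceeds forward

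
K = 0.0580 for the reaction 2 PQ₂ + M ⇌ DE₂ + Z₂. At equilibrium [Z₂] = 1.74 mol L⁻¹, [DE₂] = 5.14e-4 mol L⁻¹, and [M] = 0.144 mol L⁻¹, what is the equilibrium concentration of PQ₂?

[PQ₂] = 0.327 mol L⁻¹

At equilibrium, K = [DE₂]·[Z₂] / ([PQ₂]²·[M]) = 0.0580.
(5.14e-4)·(1.74) / (([PQ₂])²·(0.144)) = 0.0580
[PQ₂]² = 0.107 ⇒ [PQ₂] = 0.327 mol L⁻¹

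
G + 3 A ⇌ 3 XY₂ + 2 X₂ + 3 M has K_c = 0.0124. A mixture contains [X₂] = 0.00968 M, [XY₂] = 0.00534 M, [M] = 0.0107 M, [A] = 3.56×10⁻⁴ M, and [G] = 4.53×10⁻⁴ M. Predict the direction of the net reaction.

Q_c = [XY₂]³·[X₂]²·[M]³ / ([G]·[A]³) = (0.00534)³·(0.00968)²·(0.0107)³ / ((4.53×10⁻⁴)·(3.56×10⁻⁴)³) = 8.55×10⁻⁴
Q_c = 8.55×10⁻⁴ < K_c = 0.0124, so the forward reaction proceeds.

toward products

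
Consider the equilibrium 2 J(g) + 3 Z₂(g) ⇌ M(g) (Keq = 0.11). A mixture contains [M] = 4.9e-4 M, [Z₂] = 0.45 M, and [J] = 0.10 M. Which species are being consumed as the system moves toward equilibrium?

M (products)

Q = [M] / ([J]²·[Z₂]³) = (4.9e-4) / ((0.10)²·(0.45)³) = 0.54
Q = 0.54 > Keq = 0.11: net reverse reaction.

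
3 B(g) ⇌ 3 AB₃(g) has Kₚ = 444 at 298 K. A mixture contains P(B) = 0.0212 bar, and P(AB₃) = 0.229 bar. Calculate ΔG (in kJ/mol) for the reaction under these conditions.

Qₚ = P(AB₃)³ / P(B)³ = (0.229)³ / (0.0212)³ = 1260
ΔG = RT ln(Qₚ/Kₚ) = (8.314 J mol⁻¹ K⁻¹)(298 K) × ln(1260/444)
   = (2.478 kJ/mol)(1.043) = 2.58 kJ/mol
ΔG > 0, so the forward reaction is non-spontaneous (proceeds in reverse).

ΔG = 2.58 kJ/mol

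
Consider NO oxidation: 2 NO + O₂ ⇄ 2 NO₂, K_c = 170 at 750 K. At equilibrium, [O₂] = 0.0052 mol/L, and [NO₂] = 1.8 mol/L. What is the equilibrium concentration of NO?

[NO] = 1.9 mol/L

At equilibrium, K_c = [NO₂]² / ([NO]²·[O₂]) = 170.
(1.8)² / (([NO])²·(0.0052)) = 170
[NO]² = 3.67 ⇒ [NO] = 1.9 mol/L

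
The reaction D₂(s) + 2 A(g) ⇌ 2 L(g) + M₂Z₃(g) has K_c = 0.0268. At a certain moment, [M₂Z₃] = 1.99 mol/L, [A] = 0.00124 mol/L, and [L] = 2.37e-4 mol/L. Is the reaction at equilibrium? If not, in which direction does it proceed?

reverse (toward reactants)

(D₂ is a pure solid — omitted from Q_c.)
Q_c = [L]²·[M₂Z₃] / [A]² = (2.37e-4)²·(1.99) / (0.00124)² = 0.0727
Q_c = 0.0727 > K_c = 0.0268, so the reverse reaction proceeds.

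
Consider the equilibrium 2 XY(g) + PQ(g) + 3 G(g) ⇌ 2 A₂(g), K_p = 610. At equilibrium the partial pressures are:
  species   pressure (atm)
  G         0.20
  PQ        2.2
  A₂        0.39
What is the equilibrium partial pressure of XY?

P(XY) = 0.12 atm

At equilibrium, K_p = P(A₂)² / (P(XY)²·P(PQ)·P(G)³) = 610.
(0.39)² / ((P(XY))²·(2.2)·(0.20)³) = 610
P(XY)² = 0.0142 ⇒ P(XY) = 0.12 atm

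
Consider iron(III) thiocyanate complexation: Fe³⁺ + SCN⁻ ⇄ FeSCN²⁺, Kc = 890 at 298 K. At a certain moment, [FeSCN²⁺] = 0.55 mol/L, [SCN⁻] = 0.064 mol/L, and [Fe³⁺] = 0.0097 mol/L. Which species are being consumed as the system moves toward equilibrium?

Qc = [FeSCN²⁺] / ([Fe³⁺]·[SCN⁻]) = (0.55) / ((0.0097)·(0.064)) = 890
Qc = 890 = Kc; the system is at equilibrium.

none (at equilibrium)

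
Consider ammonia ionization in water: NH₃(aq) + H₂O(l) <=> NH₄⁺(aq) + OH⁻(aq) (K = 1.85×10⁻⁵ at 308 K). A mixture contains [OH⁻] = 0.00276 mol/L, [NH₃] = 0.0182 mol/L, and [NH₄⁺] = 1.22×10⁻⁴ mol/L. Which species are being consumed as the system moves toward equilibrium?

none (at equilibrium)

(H₂O is a pure liquid — omitted from Q.)
Q = [NH₄⁺]·[OH⁻] / [NH₃] = (1.22×10⁻⁴)·(0.00276) / (0.0182) = 1.85×10⁻⁵
Q = 1.85×10⁻⁵ = K; the system is at equilibrium.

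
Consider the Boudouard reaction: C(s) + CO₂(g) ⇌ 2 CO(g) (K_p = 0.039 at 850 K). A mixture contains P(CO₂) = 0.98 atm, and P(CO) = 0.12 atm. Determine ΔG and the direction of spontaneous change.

ΔG = -6.90 kJ/mol; the forward reaction is spontaneous

(C is a pure solid — omitted from Q_p.)
Q_p = P(CO)² / P(CO₂) = (0.12)² / (0.98) = 0.0147
ΔG = RT ln(Q_p/K_p) = (8.314 J mol⁻¹ K⁻¹)(850 K) × ln(0.0147/0.039)
   = (7.067 kJ/mol)(-0.9757) = -6.90 kJ/mol
ΔG < 0, so the forward reaction is spontaneous (proceeds forward).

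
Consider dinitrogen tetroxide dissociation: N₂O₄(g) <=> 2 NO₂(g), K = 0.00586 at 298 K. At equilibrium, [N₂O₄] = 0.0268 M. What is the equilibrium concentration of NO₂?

At equilibrium, K = [NO₂]² / [N₂O₄] = 0.00586.
([NO₂])² / (0.0268) = 0.00586
[NO₂]² = 1.57×10⁻⁴ ⇒ [NO₂] = 0.0125 M

[NO₂] = 0.0125 M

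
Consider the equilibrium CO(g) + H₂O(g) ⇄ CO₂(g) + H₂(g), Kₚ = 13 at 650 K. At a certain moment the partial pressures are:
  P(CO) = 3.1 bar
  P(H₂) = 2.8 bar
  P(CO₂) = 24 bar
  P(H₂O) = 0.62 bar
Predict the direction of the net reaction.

toward reactants

Qₚ = P(CO₂)·P(H₂) / (P(CO)·P(H₂O)) = (24)·(2.8) / ((3.1)·(0.62)) = 35
Qₚ = 35 > Kₚ = 13, so the reverse reaction proceeds.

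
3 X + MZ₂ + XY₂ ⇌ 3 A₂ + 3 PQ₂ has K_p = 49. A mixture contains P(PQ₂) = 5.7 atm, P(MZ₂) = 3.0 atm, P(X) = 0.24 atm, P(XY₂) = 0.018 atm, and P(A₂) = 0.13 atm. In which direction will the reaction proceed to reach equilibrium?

reverse (toward reactants)

Q_p = P(A₂)³·P(PQ₂)³ / (P(X)³·P(MZ₂)·P(XY₂)) = (0.13)³·(5.7)³ / ((0.24)³·(3.0)·(0.018)) = 550
Q_p = 550 > K_p = 49, so the reverse reaction proceeds.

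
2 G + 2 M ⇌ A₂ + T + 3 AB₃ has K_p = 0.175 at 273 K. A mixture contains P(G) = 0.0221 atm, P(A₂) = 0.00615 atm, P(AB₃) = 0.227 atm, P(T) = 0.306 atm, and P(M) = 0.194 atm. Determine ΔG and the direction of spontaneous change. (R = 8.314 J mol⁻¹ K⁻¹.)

ΔG = 4.37 kJ/mol; the forward reaction is non-spontaneous

Q_p = P(A₂)·P(T)·P(AB₃)³ / (P(G)²·P(M)²) = (0.00615)·(0.306)·(0.227)³ / ((0.0221)²·(0.194)²) = 1.20
ΔG = RT ln(Q_p/K_p) = (8.314 J mol⁻¹ K⁻¹)(273 K) × ln(1.20/0.175)
   = (2.270 kJ/mol)(1.925) = 4.37 kJ/mol
ΔG > 0, so the forward reaction is non-spontaneous (proceeds in reverse).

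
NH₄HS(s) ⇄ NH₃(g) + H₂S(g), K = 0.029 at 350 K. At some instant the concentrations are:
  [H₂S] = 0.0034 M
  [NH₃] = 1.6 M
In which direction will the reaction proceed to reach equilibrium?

to the right

(NH₄HS is a pure solid — omitted from Q.)
Q = [NH₃]·[H₂S] = (1.6)·(0.0034) = 0.0054
Q = 0.0054 < K = 0.029, so the forward reaction proceeds.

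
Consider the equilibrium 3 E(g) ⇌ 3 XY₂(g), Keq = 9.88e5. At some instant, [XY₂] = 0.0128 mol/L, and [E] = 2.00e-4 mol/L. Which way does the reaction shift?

Q = [XY₂]³ / [E]³ = (0.0128)³ / (2.00e-4)³ = 2.62e5
Q = 2.62e5 < Keq = 9.88e5, so the forward reaction proceeds.

in the forward direction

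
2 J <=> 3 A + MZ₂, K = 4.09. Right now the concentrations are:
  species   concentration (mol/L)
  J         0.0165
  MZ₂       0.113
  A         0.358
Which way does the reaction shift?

Q = [A]³·[MZ₂] / [J]² = (0.358)³·(0.113) / (0.0165)² = 19.0
Q = 19.0 > K = 4.09, so the reverse reaction proceeds.

reverse (toward reactants)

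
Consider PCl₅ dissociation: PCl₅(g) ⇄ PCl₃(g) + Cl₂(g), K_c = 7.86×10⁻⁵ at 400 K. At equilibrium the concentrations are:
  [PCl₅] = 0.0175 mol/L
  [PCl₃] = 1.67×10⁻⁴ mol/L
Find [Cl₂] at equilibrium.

[Cl₂] = 0.00824 mol/L

At equilibrium, K_c = [PCl₃]·[Cl₂] / [PCl₅] = 7.86×10⁻⁵.
(1.67×10⁻⁴)·([Cl₂]) / (0.0175) = 7.86×10⁻⁵
[Cl₂] = 0.00824 mol/L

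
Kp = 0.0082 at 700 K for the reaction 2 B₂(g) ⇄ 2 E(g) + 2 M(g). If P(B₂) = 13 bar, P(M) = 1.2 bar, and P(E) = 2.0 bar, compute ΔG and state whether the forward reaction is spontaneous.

Qp = P(E)²·P(M)² / P(B₂)² = (2.0)²·(1.2)² / (13)² = 0.0341
ΔG = RT ln(Qp/Kp) = (8.314 J mol⁻¹ K⁻¹)(700 K) × ln(0.0341/0.0082)
   = (5.820 kJ/mol)(1.425) = 8.29 kJ/mol
ΔG > 0, so the forward reaction is non-spontaneous (proceeds in reverse).

ΔG = 8.29 kJ/mol; the forward reaction is non-spontaneous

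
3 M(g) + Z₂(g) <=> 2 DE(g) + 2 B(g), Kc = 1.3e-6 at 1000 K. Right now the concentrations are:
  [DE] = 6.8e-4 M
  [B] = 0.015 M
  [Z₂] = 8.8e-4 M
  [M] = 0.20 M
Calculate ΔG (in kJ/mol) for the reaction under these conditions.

Qc = [DE]²·[B]² / ([M]³·[Z₂]) = (6.8e-4)²·(0.015)² / ((0.20)³·(8.8e-4)) = 1.48e-5
ΔG = RT ln(Qc/Kc) = (8.314 J mol⁻¹ K⁻¹)(1000 K) × ln(1.48e-5/1.3e-6)
   = (8.314 kJ/mol)(2.432) = 20.2 kJ/mol
ΔG > 0, so the forward reaction is non-spontaneous (proceeds in reverse).

ΔG = 20.2 kJ/mol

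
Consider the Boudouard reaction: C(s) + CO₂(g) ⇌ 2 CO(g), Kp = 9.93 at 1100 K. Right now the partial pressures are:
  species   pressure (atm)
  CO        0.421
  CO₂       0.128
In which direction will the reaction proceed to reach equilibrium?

forward (toward products)

(C is a pure solid — omitted from Qp.)
Qp = P(CO)² / P(CO₂) = (0.421)² / (0.128) = 1.38
Qp = 1.38 < Kp = 9.93, so the forward reaction proceeds.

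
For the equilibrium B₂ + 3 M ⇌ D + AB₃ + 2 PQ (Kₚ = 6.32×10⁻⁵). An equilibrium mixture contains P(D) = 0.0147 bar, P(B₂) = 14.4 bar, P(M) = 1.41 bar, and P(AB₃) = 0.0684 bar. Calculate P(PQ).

At equilibrium, Kₚ = P(D)·P(AB₃)·P(PQ)² / (P(B₂)·P(M)³) = 6.32×10⁻⁵.
(0.0147)·(0.0684)·(P(PQ))² / ((14.4)·(1.41)³) = 6.32×10⁻⁵
P(PQ)² = 2.54 ⇒ P(PQ) = 1.59 bar

P(PQ) = 1.59 bar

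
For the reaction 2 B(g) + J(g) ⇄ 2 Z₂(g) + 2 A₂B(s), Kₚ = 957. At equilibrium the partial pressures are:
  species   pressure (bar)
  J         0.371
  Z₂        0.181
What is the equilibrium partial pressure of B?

(A₂B is a pure solid — omitted from Kₚ.)
At equilibrium, Kₚ = P(Z₂)² / (P(B)²·P(J)) = 957.
(0.181)² / ((P(B))²·(0.371)) = 957
P(B)² = 9.23×10⁻⁵ ⇒ P(B) = 0.00961 bar

P(B) = 0.00961 bar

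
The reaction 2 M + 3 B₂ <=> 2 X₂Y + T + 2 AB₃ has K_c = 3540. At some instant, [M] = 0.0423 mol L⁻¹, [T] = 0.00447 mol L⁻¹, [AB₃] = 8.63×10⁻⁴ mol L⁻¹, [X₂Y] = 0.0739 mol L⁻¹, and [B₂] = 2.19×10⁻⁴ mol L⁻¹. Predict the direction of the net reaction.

in the forward direction

Q_c = [X₂Y]²·[T]·[AB₃]² / ([M]²·[B₂]³) = (0.0739)²·(0.00447)·(8.63×10⁻⁴)² / ((0.0423)²·(2.19×10⁻⁴)³) = 967
Q_c = 967 < K_c = 3540, so the forward reaction proceeds.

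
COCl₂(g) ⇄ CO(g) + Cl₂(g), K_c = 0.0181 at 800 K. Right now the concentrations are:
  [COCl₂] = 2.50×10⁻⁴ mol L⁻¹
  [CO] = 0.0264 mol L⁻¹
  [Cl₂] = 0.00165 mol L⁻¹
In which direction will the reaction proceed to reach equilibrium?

reverse (toward reactants)

Q_c = [CO]·[Cl₂] / [COCl₂] = (0.0264)·(0.00165) / (2.50×10⁻⁴) = 0.174
Q_c = 0.174 > K_c = 0.0181, so the reverse reaction proceeds.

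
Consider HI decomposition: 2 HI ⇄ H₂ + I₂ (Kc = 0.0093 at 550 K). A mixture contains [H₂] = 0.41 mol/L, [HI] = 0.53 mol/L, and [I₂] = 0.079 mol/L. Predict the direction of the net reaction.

Qc = [H₂]·[I₂] / [HI]² = (0.41)·(0.079) / (0.53)² = 0.12
Qc = 0.12 > Kc = 0.0093, so the reverse reaction proceeds.

to the left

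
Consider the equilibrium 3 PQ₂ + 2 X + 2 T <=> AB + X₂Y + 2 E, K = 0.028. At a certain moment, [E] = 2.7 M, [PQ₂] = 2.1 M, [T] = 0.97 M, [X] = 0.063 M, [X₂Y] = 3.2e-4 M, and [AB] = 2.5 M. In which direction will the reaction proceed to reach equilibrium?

to the left

Q = [AB]·[X₂Y]·[E]² / ([PQ₂]³·[X]²·[T]²) = (2.5)·(3.2e-4)·(2.7)² / ((2.1)³·(0.063)²·(0.97)²) = 0.17
Q = 0.17 > K = 0.028, so the reverse reaction proceeds.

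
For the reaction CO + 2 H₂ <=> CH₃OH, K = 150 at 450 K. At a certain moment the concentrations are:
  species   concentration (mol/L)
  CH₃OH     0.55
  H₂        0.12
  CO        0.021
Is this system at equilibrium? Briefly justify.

no; Q > K, reaction proceeds in reverse

Q = [CH₃OH] / ([CO]·[H₂]²) = (0.55) / ((0.021)·(0.12)²) = 1800
Q = 1800 > K = 150: net reverse reaction.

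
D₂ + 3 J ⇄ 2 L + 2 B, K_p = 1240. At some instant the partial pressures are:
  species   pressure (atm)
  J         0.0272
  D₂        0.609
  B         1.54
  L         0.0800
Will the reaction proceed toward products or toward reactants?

Q_p = P(L)²·P(B)² / (P(D₂)·P(J)³) = (0.0800)²·(1.54)² / ((0.609)·(0.0272)³) = 1240
Q_p = 1240 = K_p, so the system is already at equilibrium.

at equilibrium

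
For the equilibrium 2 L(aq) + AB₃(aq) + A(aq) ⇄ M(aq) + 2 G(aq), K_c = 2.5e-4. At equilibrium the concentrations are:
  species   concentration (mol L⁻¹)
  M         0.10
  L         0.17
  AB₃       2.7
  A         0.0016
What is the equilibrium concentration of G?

At equilibrium, K_c = [M]·[G]² / ([L]²·[AB₃]·[A]) = 2.5e-4.
(0.10)·([G])² / ((0.17)²·(2.7)·(0.0016)) = 2.5e-4
[G]² = 3.12e-7 ⇒ [G] = 5.6e-4 mol L⁻¹

[G] = 5.6e-4 mol L⁻¹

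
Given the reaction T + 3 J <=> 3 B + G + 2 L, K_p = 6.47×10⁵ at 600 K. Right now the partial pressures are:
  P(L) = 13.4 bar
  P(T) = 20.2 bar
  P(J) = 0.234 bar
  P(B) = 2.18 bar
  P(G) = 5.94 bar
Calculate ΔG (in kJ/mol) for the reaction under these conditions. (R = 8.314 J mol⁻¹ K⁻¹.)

ΔG = -13.6 kJ/mol

Q_p = P(B)³·P(G)·P(L)² / (P(T)·P(J)³) = (2.18)³·(5.94)·(13.4)² / ((20.2)·(0.234)³) = 42700
ΔG = RT ln(Q_p/K_p) = (8.314 J mol⁻¹ K⁻¹)(600 K) × ln(42700/6.47×10⁵)
   = (4.988 kJ/mol)(-2.718) = -13.6 kJ/mol
ΔG < 0, so the forward reaction is spontaneous (proceeds forward).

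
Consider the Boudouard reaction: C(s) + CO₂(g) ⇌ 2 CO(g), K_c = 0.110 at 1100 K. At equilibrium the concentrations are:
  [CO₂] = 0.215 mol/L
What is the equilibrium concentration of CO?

(C is a pure solid — omitted from K_c.)
At equilibrium, K_c = [CO]² / [CO₂] = 0.110.
([CO])² / (0.215) = 0.110
[CO]² = 0.0237 ⇒ [CO] = 0.154 mol/L

[CO] = 0.154 mol/L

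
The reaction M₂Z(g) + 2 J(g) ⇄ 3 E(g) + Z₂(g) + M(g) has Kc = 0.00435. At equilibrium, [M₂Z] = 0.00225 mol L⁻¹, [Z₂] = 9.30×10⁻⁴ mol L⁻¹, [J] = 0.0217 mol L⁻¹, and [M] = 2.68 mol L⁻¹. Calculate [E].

[E] = 0.0123 mol L⁻¹

At equilibrium, Kc = [E]³·[Z₂]·[M] / ([M₂Z]·[J]²) = 0.00435.
([E])³·(9.30×10⁻⁴)·(2.68) / ((0.00225)·(0.0217)²) = 0.00435
[E]³ = 1.85×10⁻⁶ ⇒ [E] = 0.0123 mol L⁻¹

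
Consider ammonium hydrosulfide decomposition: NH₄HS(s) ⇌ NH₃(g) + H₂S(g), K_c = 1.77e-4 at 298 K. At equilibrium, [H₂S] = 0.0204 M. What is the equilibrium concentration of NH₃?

(NH₄HS is a pure solid — omitted from K_c.)
At equilibrium, K_c = [NH₃]·[H₂S] = 1.77e-4.
([NH₃])·(0.0204) = 1.77e-4
[NH₃] = 0.00868 M

[NH₃] = 0.00868 M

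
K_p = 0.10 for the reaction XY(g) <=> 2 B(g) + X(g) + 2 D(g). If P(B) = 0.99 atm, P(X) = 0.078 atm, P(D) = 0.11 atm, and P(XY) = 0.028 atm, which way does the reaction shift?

Q_p = P(B)²·P(X)·P(D)² / P(XY) = (0.99)²·(0.078)·(0.11)² / (0.028) = 0.033
Q_p = 0.033 < K_p = 0.10, so the forward reaction proceeds.

to the right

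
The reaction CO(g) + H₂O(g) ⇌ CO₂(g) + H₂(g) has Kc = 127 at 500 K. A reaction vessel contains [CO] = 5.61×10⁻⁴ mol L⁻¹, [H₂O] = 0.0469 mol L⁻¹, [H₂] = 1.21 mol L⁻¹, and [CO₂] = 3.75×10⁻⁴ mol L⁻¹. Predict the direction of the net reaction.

Qc = [CO₂]·[H₂] / ([CO]·[H₂O]) = (3.75×10⁻⁴)·(1.21) / ((5.61×10⁻⁴)·(0.0469)) = 17.2
Qc = 17.2 < Kc = 127, so the forward reaction proceeds.

in the forward direction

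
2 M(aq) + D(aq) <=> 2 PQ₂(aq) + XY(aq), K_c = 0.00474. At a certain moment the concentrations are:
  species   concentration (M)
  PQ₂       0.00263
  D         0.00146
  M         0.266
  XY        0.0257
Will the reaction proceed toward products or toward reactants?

Q_c = [PQ₂]²·[XY] / ([M]²·[D]) = (0.00263)²·(0.0257) / ((0.266)²·(0.00146)) = 0.00172
Q_c = 0.00172 < K_c = 0.00474, so the forward reaction proceeds.

in the forward direction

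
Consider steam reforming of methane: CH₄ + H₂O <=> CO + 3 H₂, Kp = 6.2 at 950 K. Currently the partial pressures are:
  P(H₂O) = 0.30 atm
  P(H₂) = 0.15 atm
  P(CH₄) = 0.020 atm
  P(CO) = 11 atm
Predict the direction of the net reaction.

Qp = P(CO)·P(H₂)³ / (P(CH₄)·P(H₂O)) = (11)·(0.15)³ / ((0.020)·(0.30)) = 6.2
Qp = 6.2 = Kp, so the system is already at equilibrium.

at equilibrium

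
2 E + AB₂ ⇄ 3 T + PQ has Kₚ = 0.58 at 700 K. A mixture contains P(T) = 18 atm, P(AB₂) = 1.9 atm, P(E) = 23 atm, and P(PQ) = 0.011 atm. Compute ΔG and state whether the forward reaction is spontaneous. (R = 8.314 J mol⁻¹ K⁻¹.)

Qₚ = P(T)³·P(PQ) / (P(E)²·P(AB₂)) = (18)³·(0.011) / ((23)²·(1.9)) = 0.0638
ΔG = RT ln(Qₚ/Kₚ) = (8.314 J mol⁻¹ K⁻¹)(700 K) × ln(0.0638/0.58)
   = (5.820 kJ/mol)(-2.207) = -12.8 kJ/mol
ΔG < 0, so the forward reaction is spontaneous (proceeds forward).

ΔG = -12.8 kJ/mol; the forward reaction is spontaneous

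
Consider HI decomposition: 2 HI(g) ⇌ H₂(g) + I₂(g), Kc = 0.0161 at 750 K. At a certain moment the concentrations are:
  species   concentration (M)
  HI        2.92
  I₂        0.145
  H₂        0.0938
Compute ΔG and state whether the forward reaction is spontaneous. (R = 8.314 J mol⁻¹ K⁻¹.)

Qc = [H₂]·[I₂] / [HI]² = (0.0938)·(0.145) / (2.92)² = 0.00160
ΔG = RT ln(Qc/Kc) = (8.314 J mol⁻¹ K⁻¹)(750 K) × ln(0.00160/0.0161)
   = (6.236 kJ/mol)(-2.309) = -14.4 kJ/mol
ΔG < 0, so the forward reaction is spontaneous (proceeds forward).

ΔG = -14.4 kJ/mol; the forward reaction is spontaneous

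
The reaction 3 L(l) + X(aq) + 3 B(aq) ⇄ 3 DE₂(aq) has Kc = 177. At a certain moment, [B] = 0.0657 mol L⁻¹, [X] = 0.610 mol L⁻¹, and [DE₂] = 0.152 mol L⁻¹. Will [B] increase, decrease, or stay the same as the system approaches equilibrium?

decrease

(L is a pure liquid — omitted from Qc.)
Qc = [DE₂]³ / ([X]·[B]³) = (0.152)³ / ((0.610)·(0.0657)³) = 20.3
Qc = 20.3 < Kc = 177: net forward reaction.
B is a reactant, so it decreases.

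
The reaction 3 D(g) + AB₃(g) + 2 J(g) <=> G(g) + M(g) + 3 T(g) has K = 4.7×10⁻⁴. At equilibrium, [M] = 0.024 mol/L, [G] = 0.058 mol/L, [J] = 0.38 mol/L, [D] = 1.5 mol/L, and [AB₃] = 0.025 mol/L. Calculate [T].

[T] = 0.16 mol/L

At equilibrium, K = [G]·[M]·[T]³ / ([D]³·[AB₃]·[J]²) = 4.7×10⁻⁴.
(0.058)·(0.024)·([T])³ / ((1.5)³·(0.025)·(0.38)²) = 4.7×10⁻⁴
[T]³ = 0.00411 ⇒ [T] = 0.16 mol/L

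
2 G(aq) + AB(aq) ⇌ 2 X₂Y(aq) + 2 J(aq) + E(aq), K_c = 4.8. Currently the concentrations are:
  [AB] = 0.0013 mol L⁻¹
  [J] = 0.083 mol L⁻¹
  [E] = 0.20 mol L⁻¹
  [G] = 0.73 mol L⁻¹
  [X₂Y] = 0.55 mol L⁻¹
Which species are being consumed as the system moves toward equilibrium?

G, AB (reactants)

Q_c = [X₂Y]²·[J]²·[E] / ([G]²·[AB]) = (0.55)²·(0.083)²·(0.20) / ((0.73)²·(0.0013)) = 0.60
Q_c = 0.60 < K_c = 4.8: net forward reaction.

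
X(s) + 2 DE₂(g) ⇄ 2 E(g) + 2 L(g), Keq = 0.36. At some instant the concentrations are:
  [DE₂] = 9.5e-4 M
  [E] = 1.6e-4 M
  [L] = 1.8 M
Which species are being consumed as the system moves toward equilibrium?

X, DE₂ (reactants)

(X is a pure solid — omitted from Q.)
Q = [E]²·[L]² / [DE₂]² = (1.6e-4)²·(1.8)² / (9.5e-4)² = 0.092
Q = 0.092 < Keq = 0.36: net forward reaction.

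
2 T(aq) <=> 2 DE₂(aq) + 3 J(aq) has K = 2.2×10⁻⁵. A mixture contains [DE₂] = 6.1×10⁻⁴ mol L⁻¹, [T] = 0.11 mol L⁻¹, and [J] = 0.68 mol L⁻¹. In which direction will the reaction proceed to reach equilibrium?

forward (toward products)

Q = [DE₂]²·[J]³ / [T]² = (6.1×10⁻⁴)²·(0.68)³ / (0.11)² = 9.7×10⁻⁶
Q = 9.7×10⁻⁶ < K = 2.2×10⁻⁵, so the forward reaction proceeds.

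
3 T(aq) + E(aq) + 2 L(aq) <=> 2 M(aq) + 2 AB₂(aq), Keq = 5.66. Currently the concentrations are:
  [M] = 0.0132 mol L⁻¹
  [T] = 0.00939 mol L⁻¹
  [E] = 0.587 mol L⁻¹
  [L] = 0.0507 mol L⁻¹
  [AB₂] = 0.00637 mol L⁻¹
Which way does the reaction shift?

no net change (already at equilibrium)

Q = [M]²·[AB₂]² / ([T]³·[E]·[L]²) = (0.0132)²·(0.00637)² / ((0.00939)³·(0.587)·(0.0507)²) = 5.66
Q = 5.66 = Keq, so the system is already at equilibrium.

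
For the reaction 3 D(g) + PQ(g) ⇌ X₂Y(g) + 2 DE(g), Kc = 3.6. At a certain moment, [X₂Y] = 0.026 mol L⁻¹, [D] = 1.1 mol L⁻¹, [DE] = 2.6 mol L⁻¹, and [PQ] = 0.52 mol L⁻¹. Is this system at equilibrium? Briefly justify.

no; Q < K, reaction proceeds forward

Qc = [X₂Y]·[DE]² / ([D]³·[PQ]) = (0.026)·(2.6)² / ((1.1)³·(0.52)) = 0.25
Qc = 0.25 < Kc = 3.6: net forward reaction.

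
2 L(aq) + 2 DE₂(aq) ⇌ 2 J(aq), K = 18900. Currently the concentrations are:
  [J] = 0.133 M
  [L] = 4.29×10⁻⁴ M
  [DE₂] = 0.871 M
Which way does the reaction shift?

Q = [J]² / ([L]²·[DE₂]²) = (0.133)² / ((4.29×10⁻⁴)²·(0.871)²) = 1.27×10⁵
Q = 1.27×10⁵ > K = 18900, so the reverse reaction proceeds.

reverse (toward reactants)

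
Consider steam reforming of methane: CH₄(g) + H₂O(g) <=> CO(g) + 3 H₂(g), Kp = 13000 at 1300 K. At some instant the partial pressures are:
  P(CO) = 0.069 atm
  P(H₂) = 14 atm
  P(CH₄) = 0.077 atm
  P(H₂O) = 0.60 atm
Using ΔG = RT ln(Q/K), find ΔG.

ΔG = -12.5 kJ/mol

Qp = P(CO)·P(H₂)³ / (P(CH₄)·P(H₂O)) = (0.069)·(14)³ / ((0.077)·(0.60)) = 4100
ΔG = RT ln(Qp/Kp) = (8.314 J mol⁻¹ K⁻¹)(1300 K) × ln(4100/13000)
   = (10.81 kJ/mol)(-1.154) = -12.5 kJ/mol
ΔG < 0, so the forward reaction is spontaneous (proceeds forward).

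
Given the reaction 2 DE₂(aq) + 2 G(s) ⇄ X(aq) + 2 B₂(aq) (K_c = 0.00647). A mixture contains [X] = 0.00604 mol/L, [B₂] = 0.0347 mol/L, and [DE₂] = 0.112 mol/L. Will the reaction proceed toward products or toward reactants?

(G is a pure solid — omitted from Q_c.)
Q_c = [X]·[B₂]² / [DE₂]² = (0.00604)·(0.0347)² / (0.112)² = 5.80×10⁻⁴
Q_c = 5.80×10⁻⁴ < K_c = 0.00647, so the forward reaction proceeds.

toward products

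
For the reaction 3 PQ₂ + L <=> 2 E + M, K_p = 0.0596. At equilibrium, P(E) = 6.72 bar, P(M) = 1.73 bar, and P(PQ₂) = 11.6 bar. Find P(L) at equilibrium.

At equilibrium, K_p = P(E)²·P(M) / (P(PQ₂)³·P(L)) = 0.0596.
(6.72)²·(1.73) / ((11.6)³·(P(L))) = 0.0596
P(L) = 0.840 bar

P(L) = 0.840 bar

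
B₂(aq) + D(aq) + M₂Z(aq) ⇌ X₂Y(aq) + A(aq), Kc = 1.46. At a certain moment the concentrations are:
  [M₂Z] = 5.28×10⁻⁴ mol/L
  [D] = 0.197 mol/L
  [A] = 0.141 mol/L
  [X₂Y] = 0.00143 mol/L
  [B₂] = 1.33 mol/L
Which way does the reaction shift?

no net change (already at equilibrium)

Qc = [X₂Y]·[A] / ([B₂]·[D]·[M₂Z]) = (0.00143)·(0.141) / ((1.33)·(0.197)·(5.28×10⁻⁴)) = 1.46
Qc = 1.46 = Kc, so the system is already at equilibrium.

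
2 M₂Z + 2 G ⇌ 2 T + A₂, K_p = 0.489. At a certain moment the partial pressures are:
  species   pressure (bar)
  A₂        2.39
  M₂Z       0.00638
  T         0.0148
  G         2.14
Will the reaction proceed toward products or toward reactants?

Q_p = P(T)²·P(A₂) / (P(M₂Z)²·P(G)²) = (0.0148)²·(2.39) / ((0.00638)²·(2.14)²) = 2.81
Q_p = 2.81 > K_p = 0.489, so the reverse reaction proceeds.

in the reverse direction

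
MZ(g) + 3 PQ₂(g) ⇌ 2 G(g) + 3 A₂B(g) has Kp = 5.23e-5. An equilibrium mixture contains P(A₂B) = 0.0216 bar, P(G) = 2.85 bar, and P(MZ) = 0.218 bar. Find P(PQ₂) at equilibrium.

At equilibrium, Kp = P(G)²·P(A₂B)³ / (P(MZ)·P(PQ₂)³) = 5.23e-5.
(2.85)²·(0.0216)³ / ((0.218)·(P(PQ₂))³) = 5.23e-5
P(PQ₂)³ = 7.18 ⇒ P(PQ₂) = 1.93 bar

P(PQ₂) = 1.93 bar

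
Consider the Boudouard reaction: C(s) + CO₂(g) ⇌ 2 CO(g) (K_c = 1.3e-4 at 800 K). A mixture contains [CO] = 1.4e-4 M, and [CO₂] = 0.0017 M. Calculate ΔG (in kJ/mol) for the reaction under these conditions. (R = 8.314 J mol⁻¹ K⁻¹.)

ΔG = -16.1 kJ/mol

(C is a pure solid — omitted from Q_c.)
Q_c = [CO]² / [CO₂] = (1.4e-4)² / (0.0017) = 1.15e-5
ΔG = RT ln(Q_c/K_c) = (8.314 J mol⁻¹ K⁻¹)(800 K) × ln(1.15e-5/1.3e-4)
   = (6.651 kJ/mol)(-2.425) = -16.1 kJ/mol
ΔG < 0, so the forward reaction is spontaneous (proceeds forward).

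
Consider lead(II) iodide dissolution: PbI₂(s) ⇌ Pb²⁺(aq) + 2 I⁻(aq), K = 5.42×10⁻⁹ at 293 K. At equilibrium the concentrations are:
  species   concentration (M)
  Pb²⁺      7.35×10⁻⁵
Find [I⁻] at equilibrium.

[I⁻] = 0.00859 M

(PbI₂ is a pure solid — omitted from K.)
At equilibrium, K = [Pb²⁺]·[I⁻]² = 5.42×10⁻⁹.
(7.35×10⁻⁵)·([I⁻])² = 5.42×10⁻⁹
[I⁻]² = 7.37×10⁻⁵ ⇒ [I⁻] = 0.00859 M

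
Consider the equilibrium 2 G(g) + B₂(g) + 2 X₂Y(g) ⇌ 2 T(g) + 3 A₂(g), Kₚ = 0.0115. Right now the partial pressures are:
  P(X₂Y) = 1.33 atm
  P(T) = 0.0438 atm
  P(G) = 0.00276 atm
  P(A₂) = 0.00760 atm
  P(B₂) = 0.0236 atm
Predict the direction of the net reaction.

forward (toward products)

Qₚ = P(T)²·P(A₂)³ / (P(G)²·P(B₂)·P(X₂Y)²) = (0.0438)²·(0.00760)³ / ((0.00276)²·(0.0236)·(1.33)²) = 0.00265
Qₚ = 0.00265 < Kₚ = 0.0115, so the forward reaction proceeds.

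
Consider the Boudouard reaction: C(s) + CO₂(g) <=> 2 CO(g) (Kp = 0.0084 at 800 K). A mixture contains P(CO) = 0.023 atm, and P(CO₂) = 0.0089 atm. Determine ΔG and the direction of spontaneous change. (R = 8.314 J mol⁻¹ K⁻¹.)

ΔG = 13.0 kJ/mol; the forward reaction is non-spontaneous

(C is a pure solid — omitted from Qp.)
Qp = P(CO)² / P(CO₂) = (0.023)² / (0.0089) = 0.0594
ΔG = RT ln(Qp/Kp) = (8.314 J mol⁻¹ K⁻¹)(800 K) × ln(0.0594/0.0084)
   = (6.651 kJ/mol)(1.956) = 13.0 kJ/mol
ΔG > 0, so the forward reaction is non-spontaneous (proceeds in reverse).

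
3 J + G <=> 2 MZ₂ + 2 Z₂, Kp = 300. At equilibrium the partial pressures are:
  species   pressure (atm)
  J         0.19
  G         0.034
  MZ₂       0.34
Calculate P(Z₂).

P(Z₂) = 0.78 atm

At equilibrium, Kp = P(MZ₂)²·P(Z₂)² / (P(J)³·P(G)) = 300.
(0.34)²·(P(Z₂))² / ((0.19)³·(0.034)) = 300
P(Z₂)² = 0.605 ⇒ P(Z₂) = 0.78 atm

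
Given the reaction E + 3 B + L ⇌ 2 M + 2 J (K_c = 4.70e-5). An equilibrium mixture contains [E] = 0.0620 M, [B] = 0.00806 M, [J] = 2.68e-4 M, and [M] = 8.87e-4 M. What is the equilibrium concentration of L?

[L] = 0.0370 M

At equilibrium, K_c = [M]²·[J]² / ([E]·[B]³·[L]) = 4.70e-5.
(8.87e-4)²·(2.68e-4)² / ((0.0620)·(0.00806)³·([L])) = 4.70e-5
[L] = 0.0370 M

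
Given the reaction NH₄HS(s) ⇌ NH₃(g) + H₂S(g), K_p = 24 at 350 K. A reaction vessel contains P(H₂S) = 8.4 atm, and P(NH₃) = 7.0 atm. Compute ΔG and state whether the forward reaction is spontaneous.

ΔG = 2.61 kJ/mol; the forward reaction is non-spontaneous

(NH₄HS is a pure solid — omitted from Q_p.)
Q_p = P(NH₃)·P(H₂S) = (7.0)·(8.4) = 58.8
ΔG = RT ln(Q_p/K_p) = (8.314 J mol⁻¹ K⁻¹)(350 K) × ln(58.8/24)
   = (2.910 kJ/mol)(0.8961) = 2.61 kJ/mol
ΔG > 0, so the forward reaction is non-spontaneous (proceeds in reverse).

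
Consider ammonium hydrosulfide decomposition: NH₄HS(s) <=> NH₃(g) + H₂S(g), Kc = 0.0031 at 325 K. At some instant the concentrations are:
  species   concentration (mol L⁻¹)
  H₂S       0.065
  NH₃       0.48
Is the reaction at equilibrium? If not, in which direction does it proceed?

(NH₄HS is a pure solid — omitted from Qc.)
Qc = [NH₃]·[H₂S] = (0.48)·(0.065) = 0.031
Qc = 0.031 > Kc = 0.0031, so the reverse reaction proceeds.

reverse (toward reactants)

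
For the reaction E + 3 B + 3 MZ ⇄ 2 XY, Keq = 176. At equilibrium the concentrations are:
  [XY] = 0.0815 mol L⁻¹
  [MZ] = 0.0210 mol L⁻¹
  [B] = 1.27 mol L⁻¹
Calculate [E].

At equilibrium, Keq = [XY]² / ([E]·[B]³·[MZ]³) = 176.
(0.0815)² / (([E])·(1.27)³·(0.0210)³) = 176
[E] = 1.99 mol L⁻¹

[E] = 1.99 mol L⁻¹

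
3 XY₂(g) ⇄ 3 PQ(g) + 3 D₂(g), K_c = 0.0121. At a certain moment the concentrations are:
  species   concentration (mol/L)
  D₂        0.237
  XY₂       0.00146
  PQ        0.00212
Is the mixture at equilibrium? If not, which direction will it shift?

Q_c = [PQ]³·[D₂]³ / [XY₂]³ = (0.00212)³·(0.237)³ / (0.00146)³ = 0.0408
Q_c = 0.0408 > K_c = 0.0121: net reverse reaction.

no; Q > K, reaction proceeds in reverse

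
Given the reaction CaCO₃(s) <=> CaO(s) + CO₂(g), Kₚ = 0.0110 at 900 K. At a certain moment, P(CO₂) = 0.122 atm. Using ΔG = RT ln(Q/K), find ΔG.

(CaCO₃, CaO are pure solids — omitted from Qₚ.)
Qₚ = P(CO₂) = 0.122
ΔG = RT ln(Qₚ/Kₚ) = (8.314 J mol⁻¹ K⁻¹)(900 K) × ln(0.122/0.0110)
   = (7.483 kJ/mol)(2.406) = 18.0 kJ/mol
ΔG > 0, so the forward reaction is non-spontaneous (proceeds in reverse).

ΔG = 18.0 kJ/mol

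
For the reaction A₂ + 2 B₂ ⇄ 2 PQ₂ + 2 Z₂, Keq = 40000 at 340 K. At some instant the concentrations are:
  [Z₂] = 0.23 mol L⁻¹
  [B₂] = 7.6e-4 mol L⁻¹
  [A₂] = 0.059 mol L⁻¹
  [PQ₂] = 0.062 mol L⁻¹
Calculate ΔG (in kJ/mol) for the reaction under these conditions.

Q = [PQ₂]²·[Z₂]² / ([A₂]·[B₂]²) = (0.062)²·(0.23)² / ((0.059)·(7.6e-4)²) = 5970
ΔG = RT ln(Q/Keq) = (8.314 J mol⁻¹ K⁻¹)(340 K) × ln(5970/40000)
   = (2.827 kJ/mol)(-1.902) = -5.38 kJ/mol
ΔG < 0, so the forward reaction is spontaneous (proceeds forward).

ΔG = -5.38 kJ/mol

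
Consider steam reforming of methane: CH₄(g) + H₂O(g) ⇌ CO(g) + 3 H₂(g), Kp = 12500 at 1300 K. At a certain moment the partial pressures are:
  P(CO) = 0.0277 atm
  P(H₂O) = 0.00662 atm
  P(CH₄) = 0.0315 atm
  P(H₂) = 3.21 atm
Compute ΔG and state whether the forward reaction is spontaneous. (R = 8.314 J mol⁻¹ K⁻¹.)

Qp = P(CO)·P(H₂)³ / (P(CH₄)·P(H₂O)) = (0.0277)·(3.21)³ / ((0.0315)·(0.00662)) = 4390
ΔG = RT ln(Qp/Kp) = (8.314 J mol⁻¹ K⁻¹)(1300 K) × ln(4390/12500)
   = (10.81 kJ/mol)(-1.046) = -11.3 kJ/mol
ΔG < 0, so the forward reaction is spontaneous (proceeds forward).

ΔG = -11.3 kJ/mol; the forward reaction is spontaneous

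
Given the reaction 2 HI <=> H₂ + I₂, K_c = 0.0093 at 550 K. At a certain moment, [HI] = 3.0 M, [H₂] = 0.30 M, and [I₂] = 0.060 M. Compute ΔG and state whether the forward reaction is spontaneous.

ΔG = -7.03 kJ/mol; the forward reaction is spontaneous

Q_c = [H₂]·[I₂] / [HI]² = (0.30)·(0.060) / (3.0)² = 0.00200
ΔG = RT ln(Q_c/K_c) = (8.314 J mol⁻¹ K⁻¹)(550 K) × ln(0.00200/0.0093)
   = (4.573 kJ/mol)(-1.537) = -7.03 kJ/mol
ΔG < 0, so the forward reaction is spontaneous (proceeds forward).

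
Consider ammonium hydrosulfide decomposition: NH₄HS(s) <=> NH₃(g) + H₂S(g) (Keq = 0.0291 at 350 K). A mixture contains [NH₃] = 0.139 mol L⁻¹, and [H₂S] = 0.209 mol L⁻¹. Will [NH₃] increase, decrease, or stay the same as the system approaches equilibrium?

(NH₄HS is a pure solid — omitted from Q.)
Q = [NH₃]·[H₂S] = (0.139)·(0.209) = 0.0291
Q = 0.0291 = Keq; the system is at equilibrium.

stay the same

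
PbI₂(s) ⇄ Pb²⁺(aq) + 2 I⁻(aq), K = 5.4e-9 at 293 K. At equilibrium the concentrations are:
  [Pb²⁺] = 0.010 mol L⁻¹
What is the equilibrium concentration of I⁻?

[I⁻] = 7.3e-4 mol L⁻¹

(PbI₂ is a pure solid — omitted from K.)
At equilibrium, K = [Pb²⁺]·[I⁻]² = 5.4e-9.
(0.010)·([I⁻])² = 5.4e-9
[I⁻]² = 5.40e-7 ⇒ [I⁻] = 7.3e-4 mol L⁻¹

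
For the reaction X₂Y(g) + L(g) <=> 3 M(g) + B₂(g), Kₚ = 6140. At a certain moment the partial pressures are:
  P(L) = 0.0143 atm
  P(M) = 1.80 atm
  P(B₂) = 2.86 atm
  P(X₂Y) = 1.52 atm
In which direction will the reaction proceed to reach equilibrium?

in the forward direction

Qₚ = P(M)³·P(B₂) / (P(X₂Y)·P(L)) = (1.80)³·(2.86) / ((1.52)·(0.0143)) = 767
Qₚ = 767 < Kₚ = 6140, so the forward reaction proceeds.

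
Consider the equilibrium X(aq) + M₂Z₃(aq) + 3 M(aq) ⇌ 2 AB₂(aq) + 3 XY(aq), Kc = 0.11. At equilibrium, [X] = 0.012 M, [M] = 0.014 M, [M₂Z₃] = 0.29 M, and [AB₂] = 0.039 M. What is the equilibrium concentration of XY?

[XY] = 0.0088 M

At equilibrium, Kc = [AB₂]²·[XY]³ / ([X]·[M₂Z₃]·[M]³) = 0.11.
(0.039)²·([XY])³ / ((0.012)·(0.29)·(0.014)³) = 0.11
[XY]³ = 6.91e-7 ⇒ [XY] = 0.0088 M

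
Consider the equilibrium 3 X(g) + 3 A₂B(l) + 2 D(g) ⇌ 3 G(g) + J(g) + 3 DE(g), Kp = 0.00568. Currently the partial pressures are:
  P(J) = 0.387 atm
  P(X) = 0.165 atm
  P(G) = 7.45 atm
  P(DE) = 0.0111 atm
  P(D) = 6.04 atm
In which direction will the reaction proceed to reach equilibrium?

forward (toward products)

(A₂B is a pure liquid — omitted from Qp.)
Qp = P(G)³·P(J)·P(DE)³ / (P(X)³·P(D)²) = (7.45)³·(0.387)·(0.0111)³ / ((0.165)³·(6.04)²) = 0.00134
Qp = 0.00134 < Kp = 0.00568, so the forward reaction proceeds.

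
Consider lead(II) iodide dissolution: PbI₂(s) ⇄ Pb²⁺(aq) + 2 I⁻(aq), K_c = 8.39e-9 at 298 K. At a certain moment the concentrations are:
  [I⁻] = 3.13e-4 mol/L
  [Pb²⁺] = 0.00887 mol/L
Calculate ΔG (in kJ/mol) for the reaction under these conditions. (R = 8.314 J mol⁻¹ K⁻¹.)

ΔG = -5.62 kJ/mol

(PbI₂ is a pure solid — omitted from Q_c.)
Q_c = [Pb²⁺]·[I⁻]² = (0.00887)·(3.13e-4)² = 8.69e-10
ΔG = RT ln(Q_c/K_c) = (8.314 J mol⁻¹ K⁻¹)(298 K) × ln(8.69e-10/8.39e-9)
   = (2.478 kJ/mol)(-2.267) = -5.62 kJ/mol
ΔG < 0, so the forward reaction is spontaneous (proceeds forward).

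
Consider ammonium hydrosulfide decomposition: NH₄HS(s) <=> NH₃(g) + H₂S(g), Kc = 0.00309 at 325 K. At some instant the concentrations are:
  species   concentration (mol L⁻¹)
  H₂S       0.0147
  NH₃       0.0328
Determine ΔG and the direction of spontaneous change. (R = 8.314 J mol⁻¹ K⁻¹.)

ΔG = -5.02 kJ/mol; the forward reaction is spontaneous

(NH₄HS is a pure solid — omitted from Qc.)
Qc = [NH₃]·[H₂S] = (0.0328)·(0.0147) = 4.82×10⁻⁴
ΔG = RT ln(Qc/Kc) = (8.314 J mol⁻¹ K⁻¹)(325 K) × ln(4.82×10⁻⁴/0.00309)
   = (2.702 kJ/mol)(-1.858) = -5.02 kJ/mol
ΔG < 0, so the forward reaction is spontaneous (proceeds forward).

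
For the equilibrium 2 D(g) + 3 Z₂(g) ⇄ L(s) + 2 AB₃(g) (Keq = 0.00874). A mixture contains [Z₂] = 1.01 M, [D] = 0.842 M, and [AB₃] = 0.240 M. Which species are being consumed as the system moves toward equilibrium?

L, AB₃ (products)

(L is a pure solid — omitted from Q.)
Q = [AB₃]² / ([D]²·[Z₂]³) = (0.240)² / ((0.842)²·(1.01)³) = 0.0789
Q = 0.0789 > Keq = 0.00874: net reverse reaction.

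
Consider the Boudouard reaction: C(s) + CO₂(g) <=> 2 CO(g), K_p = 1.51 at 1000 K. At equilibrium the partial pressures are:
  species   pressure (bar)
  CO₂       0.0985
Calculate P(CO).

(C is a pure solid — omitted from K_p.)
At equilibrium, K_p = P(CO)² / P(CO₂) = 1.51.
(P(CO))² / (0.0985) = 1.51
P(CO)² = 0.149 ⇒ P(CO) = 0.386 bar

P(CO) = 0.386 bar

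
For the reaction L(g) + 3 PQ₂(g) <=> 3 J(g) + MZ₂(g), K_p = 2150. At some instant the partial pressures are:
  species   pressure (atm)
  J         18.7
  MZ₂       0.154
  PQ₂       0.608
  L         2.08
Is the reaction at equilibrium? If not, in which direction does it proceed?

Q_p = P(J)³·P(MZ₂) / (P(L)·P(PQ₂)³) = (18.7)³·(0.154) / ((2.08)·(0.608)³) = 2150
Q_p = 2150 = K_p, so the system is already at equilibrium.

at equilibrium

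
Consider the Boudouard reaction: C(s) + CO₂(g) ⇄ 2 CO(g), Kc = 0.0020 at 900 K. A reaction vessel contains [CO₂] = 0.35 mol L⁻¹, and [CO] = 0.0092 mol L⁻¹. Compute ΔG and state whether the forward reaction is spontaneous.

ΔG = -15.8 kJ/mol; the forward reaction is spontaneous

(C is a pure solid — omitted from Qc.)
Qc = [CO]² / [CO₂] = (0.0092)² / (0.35) = 2.42×10⁻⁴
ΔG = RT ln(Qc/Kc) = (8.314 J mol⁻¹ K⁻¹)(900 K) × ln(2.42×10⁻⁴/0.0020)
   = (7.483 kJ/mol)(-2.112) = -15.8 kJ/mol
ΔG < 0, so the forward reaction is spontaneous (proceeds forward).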